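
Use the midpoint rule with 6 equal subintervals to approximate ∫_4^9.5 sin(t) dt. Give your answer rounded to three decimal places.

Δt = (9.5 − 4)/6 = 11/12.
Midpoints: 107/24, 5.375, 151/24, 173/24, 8.125, 217/24.
f(107/24) ≈ -0.968, f(5.375) ≈ -0.788, f(151/24) ≈ 0.008, f(173/24) ≈ 0.799, f(8.125) ≈ 0.963, f(217/24) ≈ 0.374.
Sum = Δt · [f(107/24) + f(5.375) + f(151/24) + ...].
Sum ≈ 0.356.

0.356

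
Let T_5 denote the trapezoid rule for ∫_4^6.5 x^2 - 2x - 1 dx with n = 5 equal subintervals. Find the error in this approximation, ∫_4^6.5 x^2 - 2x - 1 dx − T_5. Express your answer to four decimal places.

-0.1042

Exact integral: ∫_4^6.5 f(x) dx ≈ 41.458333.
T_5 = 41.5625.
Error ≈ 41.458333 − 41.5625 ≈ -0.1042.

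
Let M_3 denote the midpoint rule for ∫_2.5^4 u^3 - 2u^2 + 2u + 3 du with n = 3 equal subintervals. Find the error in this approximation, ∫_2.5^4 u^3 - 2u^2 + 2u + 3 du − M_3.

0.2421875

Exact integral: ∫_2.5^4 f(u) du = 36.234375.
M_3 = 35.9921875.
Error = 36.234375 − 35.9921875 = 0.2421875.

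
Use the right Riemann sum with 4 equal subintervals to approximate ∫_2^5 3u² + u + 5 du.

Δu = (5 − 2)/4 = 0.75.
Right endpoints: 2.75, 3.5, 4.25, 5.
f(2.75) = 30.4375, f(3.5) = 45.25, f(4.25) = 63.4375, f(5) = 85.
Sum = Δu · [f(2.75) + f(3.5) + f(4.25) + f(5)].
Sum = 168.09375.

168.09375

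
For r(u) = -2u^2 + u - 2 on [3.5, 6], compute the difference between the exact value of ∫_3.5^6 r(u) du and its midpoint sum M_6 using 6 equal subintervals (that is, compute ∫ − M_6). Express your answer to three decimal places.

-0.072

Exact integral: ∫_3.5^6 r(u) du ≈ -108.54167.
M_6 ≈ -108.46933.
Error ≈ -108.54167 − (-108.46933) ≈ -0.072.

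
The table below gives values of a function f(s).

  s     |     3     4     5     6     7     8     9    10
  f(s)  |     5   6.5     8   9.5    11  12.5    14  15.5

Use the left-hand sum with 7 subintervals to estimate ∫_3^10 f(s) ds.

Δs = 1.
Sum = 1·[5 + 6.5 + 8 + 9.5 + 11 + 12.5 + 14] = 66.5.

66.5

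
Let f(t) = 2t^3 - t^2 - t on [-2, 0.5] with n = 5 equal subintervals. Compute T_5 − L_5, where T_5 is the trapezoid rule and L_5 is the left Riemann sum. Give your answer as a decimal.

T_5 = -9.375.
L_5 = -13.75.
T_5 − L_5 = 4.375.

4.375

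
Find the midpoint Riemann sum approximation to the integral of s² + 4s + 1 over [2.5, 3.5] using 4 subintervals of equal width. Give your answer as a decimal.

Δs = (3.5 − 2.5)/4 = 0.25.
Midpoints: 2.625, 2.875, 3.125, 3.375.
f(2.625) = 18.390625, f(2.875) = 20.765625, f(3.125) = 23.265625, f(3.375) = 25.890625.
Sum = Δs · [f(2.625) + f(2.875) + f(3.125) + f(3.375)].
Sum = 22.078125.

22.078125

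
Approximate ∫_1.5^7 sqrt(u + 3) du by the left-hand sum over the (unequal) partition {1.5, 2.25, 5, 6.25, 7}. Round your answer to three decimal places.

Subinterval widths: 0.75, 2.75, 1.25, 0.75.
Left endpoints: 1.5, 2.25, 5, 6.25.
f(1.5) ≈ 2.121, f(2.25) ≈ 2.291, f(5) ≈ 2.828, f(6.25) ≈ 3.041.
Sum = Σ Δu_i · f(u_i).
Sum ≈ 13.709.

13.709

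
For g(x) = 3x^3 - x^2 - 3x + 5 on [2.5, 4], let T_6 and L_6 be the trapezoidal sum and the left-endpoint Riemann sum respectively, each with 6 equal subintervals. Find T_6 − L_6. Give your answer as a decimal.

16.359375

T_6 = 139.89453125.
L_6 = 123.53515625.
T_6 − L_6 = 16.359375.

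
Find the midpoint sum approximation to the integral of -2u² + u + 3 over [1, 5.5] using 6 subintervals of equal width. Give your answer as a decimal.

-81.703125

Δu = (5.5 − 1)/6 = 0.75.
Midpoints: 1.375, 2.125, 2.875, 3.625, 4.375, 5.125.
f(1.375) = 0.59375, f(2.125) = -3.90625, f(2.875) = -10.65625, f(3.625) = -19.65625, f(4.375) = -30.90625, f(5.125) = -44.40625.
Sum = Δu · [f(1.375) + f(2.125) + f(2.875) + ...].
Sum = -81.703125.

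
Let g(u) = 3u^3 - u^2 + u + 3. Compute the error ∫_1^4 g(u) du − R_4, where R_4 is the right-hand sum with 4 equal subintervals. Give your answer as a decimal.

Exact integral: ∫_1^4 g(u) du = 186.75.
R_4 = 259.171875.
Error = 186.75 − 259.171875 = -72.421875.

-72.421875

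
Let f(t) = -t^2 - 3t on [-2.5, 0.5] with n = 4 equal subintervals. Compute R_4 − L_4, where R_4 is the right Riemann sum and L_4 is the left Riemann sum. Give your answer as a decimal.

-2.25

R_4 = 2.34375.
L_4 = 4.59375.
R_4 − L_4 = -2.25.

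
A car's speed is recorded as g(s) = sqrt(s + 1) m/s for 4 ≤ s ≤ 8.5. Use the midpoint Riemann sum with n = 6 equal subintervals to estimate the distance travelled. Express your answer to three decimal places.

Δs = (8.5 − 4)/6 = 0.75.
Midpoints: 4.375, 5.125, 5.875, 6.625, 7.375, 8.125.
g(4.375) ≈ 2.318, g(5.125) ≈ 2.475, g(5.875) ≈ 2.622, g(6.625) ≈ 2.761, g(7.375) ≈ 2.894, g(8.125) ≈ 3.021.
Sum = Δs · [g(4.375) + g(5.125) + g(5.875) + ...].
Sum ≈ 12.069.

12.069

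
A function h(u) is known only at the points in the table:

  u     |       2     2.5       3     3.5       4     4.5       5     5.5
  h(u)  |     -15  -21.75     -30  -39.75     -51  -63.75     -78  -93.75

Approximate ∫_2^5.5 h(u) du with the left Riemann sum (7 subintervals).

-149.625

Δu = 0.5.
Sum = 0.5·[(-15) + (-21.75) + (-30) + (-39.75) + (-51) + (-63.75) + (-78)] = -149.625.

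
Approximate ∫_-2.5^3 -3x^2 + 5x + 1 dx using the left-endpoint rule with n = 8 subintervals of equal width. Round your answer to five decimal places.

-38.16699

Δx = (3 − (-2.5))/8 = 0.6875.
Left endpoints: -2.5, -1.8125, -1.125, -0.4375, 0.25, 0.9375, 1.625, 2.3125.
f(-2.5) = -30.25, f(-1.8125) = -17.91796875, f(-1.125) = -8.421875, f(-0.4375) = -1.76171875, f(0.25) = 2.0625, f(0.9375) = 3.05078125, f(1.625) = 1.203125, f(2.3125) = -3.48046875.
Sum = Δx · [f(-2.5) + f(-1.8125) + f(-1.125) + ...].
Sum ≈ -38.16699.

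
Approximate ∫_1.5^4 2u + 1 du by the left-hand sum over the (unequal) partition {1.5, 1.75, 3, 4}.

Subinterval widths: 0.25, 1.25, 1.
Left endpoints: 1.5, 1.75, 3.
f(1.5) = 4, f(1.75) = 4.5, f(3) = 7.
Sum = Σ Δu_i · f(u_i).
Sum = 13.625.

13.625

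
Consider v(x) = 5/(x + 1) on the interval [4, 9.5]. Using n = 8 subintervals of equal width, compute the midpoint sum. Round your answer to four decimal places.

3.7067

Δx = (9.5 − 4)/8 = 0.6875.
Midpoints: 4.34375, 5.03125, 5.71875, 6.40625, 7.09375, 7.78125, 8.46875, 9.15625.
v(4.34375) = 160/171, v(5.03125) = 160/193, v(5.71875) = 32/43, v(6.40625) = 160/237, v(7.09375) = 160/259, v(7.78125) = 160/281, v(8.46875) = 160/303, v(9.15625) = 32/65.
Sum = Δx · [v(4.34375) + v(5.03125) + v(5.71875) + ...].
Sum ≈ 3.7067.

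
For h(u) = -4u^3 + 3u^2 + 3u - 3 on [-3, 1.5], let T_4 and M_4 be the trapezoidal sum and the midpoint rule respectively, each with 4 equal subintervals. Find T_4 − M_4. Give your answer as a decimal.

T_4 = 94.078125.
M_4 = 76.9921875.
T_4 − M_4 = 17.0859375.

17.0859375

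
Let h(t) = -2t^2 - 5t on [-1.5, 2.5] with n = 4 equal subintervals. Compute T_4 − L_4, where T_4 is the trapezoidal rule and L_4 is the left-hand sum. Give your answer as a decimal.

T_4 = -24.
L_4 = -10.
T_4 − L_4 = -14.

-14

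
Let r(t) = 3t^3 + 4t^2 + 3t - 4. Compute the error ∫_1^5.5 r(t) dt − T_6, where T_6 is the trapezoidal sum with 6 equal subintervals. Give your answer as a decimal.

Exact integral: ∫_1^5.5 r(t) dt = 931.921875.
T_6 = 945.94921875.
Error = 931.921875 − 945.94921875 = -14.02734375.

-14.02734375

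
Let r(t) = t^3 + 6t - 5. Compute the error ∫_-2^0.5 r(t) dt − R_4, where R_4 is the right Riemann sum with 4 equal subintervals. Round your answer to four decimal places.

-6.8604

Exact integral: ∫_-2^0.5 r(t) dt = -27.734375.
R_4 ≈ -20.874023.
Error ≈ -27.734375 − (-20.874023) ≈ -6.8604.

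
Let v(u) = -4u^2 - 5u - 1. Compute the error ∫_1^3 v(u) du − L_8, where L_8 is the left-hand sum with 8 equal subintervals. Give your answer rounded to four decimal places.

Exact integral: ∫_1^3 v(u) du ≈ -56.666667.
L_8 = -51.5.
Error ≈ -56.666667 − (-51.5) ≈ -5.1667.

-5.1667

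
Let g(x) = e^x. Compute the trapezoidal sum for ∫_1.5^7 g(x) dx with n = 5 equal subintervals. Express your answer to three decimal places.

Δx = (7 − 1.5)/5 = 1.1.
g(1.5) ≈ 4.482, g(2.6) ≈ 13.464, g(3.7) ≈ 40.447, g(4.8) ≈ 121.510, g(5.9) ≈ 365.037, g(7) ≈ 1096.633.
T_5 = (Δx/2)·[g(x_0) + 2g(x_1) + ... + 2g(x_{4}) + g(x_5)].
Sum ≈ 1200.118.

1200.118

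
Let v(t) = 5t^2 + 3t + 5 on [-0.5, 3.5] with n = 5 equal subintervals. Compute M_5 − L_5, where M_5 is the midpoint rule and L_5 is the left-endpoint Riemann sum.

25.6

M_5 = 108.6.
L_5 = 83.
M_5 − L_5 = 25.6.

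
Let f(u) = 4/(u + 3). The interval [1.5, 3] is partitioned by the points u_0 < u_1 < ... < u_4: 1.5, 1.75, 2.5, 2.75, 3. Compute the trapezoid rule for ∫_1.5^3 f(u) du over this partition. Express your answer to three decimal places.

1.153

Subinterval widths: 0.25, 0.75, 0.25, 0.25.
f(1.5) = 8/9, f(1.75) = 16/19, f(2.5) = 8/11, f(2.75) = 16/23, f(3) = 2/3.
On each subinterval the trapezoid contributes (Δu_i/2)·[f(u_{i-1}) + f(u_i)].
Sum ≈ 1.153.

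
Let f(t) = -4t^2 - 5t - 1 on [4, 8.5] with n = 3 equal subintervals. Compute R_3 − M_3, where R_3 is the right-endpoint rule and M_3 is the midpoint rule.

-195.75

R_3 = -1071.
M_3 = -875.25.
R_3 − M_3 = -195.75.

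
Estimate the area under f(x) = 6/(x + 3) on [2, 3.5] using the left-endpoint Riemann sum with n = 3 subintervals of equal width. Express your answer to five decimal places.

Δx = (3.5 − 2)/3 = 0.5.
Left endpoints: 2, 2.5, 3.
f(2) = 1.2, f(2.5) = 12/11, f(3) = 1.
Sum = Δx · [f(2) + f(2.5) + f(3)].
Sum ≈ 1.64545.

1.64545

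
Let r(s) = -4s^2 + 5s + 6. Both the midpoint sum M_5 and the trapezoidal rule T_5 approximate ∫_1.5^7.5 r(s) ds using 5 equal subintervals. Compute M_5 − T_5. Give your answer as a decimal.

8.64

M_5 = -384.12.
T_5 = -392.76.
M_5 − T_5 = 8.64.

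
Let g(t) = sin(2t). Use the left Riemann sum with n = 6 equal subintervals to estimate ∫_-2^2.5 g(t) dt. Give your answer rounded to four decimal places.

Δt = (2.5 − (-2))/6 = 0.75.
Left endpoints: -2, -1.25, -0.5, 0.25, 1, 1.75.
g(-2) ≈ 0.7568, g(-1.25) ≈ -0.5985, g(-0.5) ≈ -0.8415, g(0.25) ≈ 0.4794, g(1) ≈ 0.9093, g(1.75) ≈ -0.3508.
Sum = Δt · [g(-2) + g(-1.25) + g(-0.5) + ...].
Sum ≈ 0.2661.

0.2661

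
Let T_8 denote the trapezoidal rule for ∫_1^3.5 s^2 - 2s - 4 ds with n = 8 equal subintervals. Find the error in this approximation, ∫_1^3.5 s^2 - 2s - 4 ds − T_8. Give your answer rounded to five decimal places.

Exact integral: ∫_1^3.5 f(s) ds ≈ -7.2916667.
T_8 ≈ -7.2509766.
Error ≈ -7.2916667 − (-7.2509766) ≈ -0.04069.

-0.04069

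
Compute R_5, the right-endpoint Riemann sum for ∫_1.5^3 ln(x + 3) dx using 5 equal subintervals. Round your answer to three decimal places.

Δx = (3 − 1.5)/5 = 0.3.
Right endpoints: 1.8, 2.1, 2.4, 2.7, 3.
f(1.8) ≈ 1.569, f(2.1) ≈ 1.629, f(2.4) ≈ 1.686, f(2.7) ≈ 1.740, f(3) ≈ 1.792.
Sum = Δx · [f(1.8) + f(2.1) + f(2.4) + f(2.7) + f(3)].
Sum ≈ 2.525.

2.525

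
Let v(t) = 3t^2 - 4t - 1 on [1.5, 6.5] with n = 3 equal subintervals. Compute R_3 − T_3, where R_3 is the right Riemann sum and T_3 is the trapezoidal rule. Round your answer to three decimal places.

83.333

R_3 ≈ 276.52778.
T_3 ≈ 193.19444.
R_3 − T_3 ≈ 83.333.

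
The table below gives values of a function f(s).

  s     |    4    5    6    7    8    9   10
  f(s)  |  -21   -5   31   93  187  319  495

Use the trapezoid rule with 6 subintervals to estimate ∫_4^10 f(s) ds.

Δs = 1.
T_6 = (1/2)·[(-21) + 2·(-5) + 2·31 + 2·93 + 2·187 + 2·319 + 495] = 862.

862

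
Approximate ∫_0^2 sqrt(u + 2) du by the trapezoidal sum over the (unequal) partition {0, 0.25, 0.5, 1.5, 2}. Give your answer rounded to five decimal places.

3.44311

Subinterval widths: 0.25, 0.25, 1, 0.5.
f(0) ≈ 1.41421, f(0.25) ≈ 1.50000, f(0.5) ≈ 1.58114, f(1.5) ≈ 1.87083, f(2) ≈ 2.00000.
On each subinterval the trapezoid contributes (Δu_i/2)·[f(u_{i-1}) + f(u_i)].
Sum ≈ 3.44311.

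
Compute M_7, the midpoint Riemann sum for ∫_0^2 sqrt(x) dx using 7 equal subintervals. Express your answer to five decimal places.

1.89371

Δx = (2 − 0)/7 = 2/7.
Midpoints: 1/7, 3/7, 5/7, 1, 9/7, 11/7, 13/7.
f(1/7) ≈ 0.37796, f(3/7) ≈ 0.65465, f(5/7) ≈ 0.84515, f(1) ≈ 1.00000, f(9/7) ≈ 1.13389, f(11/7) ≈ 1.25357, f(13/7) ≈ 1.36277.
Sum = Δx · [f(1/7) + f(3/7) + f(5/7) + ...].
Sum ≈ 1.89371.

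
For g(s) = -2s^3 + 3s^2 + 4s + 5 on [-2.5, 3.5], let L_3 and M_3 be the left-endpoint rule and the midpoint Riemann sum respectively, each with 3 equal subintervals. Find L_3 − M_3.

75

L_3 = 120.
M_3 = 45.
L_3 − M_3 = 75.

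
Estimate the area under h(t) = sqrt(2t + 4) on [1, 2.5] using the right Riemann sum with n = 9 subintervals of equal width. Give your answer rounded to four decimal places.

Δt = (2.5 − 1)/9 = 1/6.
Right endpoints: 7/6, 4/3, 1.5, 5/3, 11/6, 2, 13/6, 7/3, 2.5.
h(7/6) ≈ 2.5166, h(4/3) ≈ 2.5820, h(1.5) ≈ 2.6458, h(5/3) ≈ 2.7080, h(11/6) ≈ 2.7689, h(2) ≈ 2.8284, h(13/6) ≈ 2.8868, h(7/3) ≈ 2.9439, h(2.5) ≈ 3.0000.
Sum = Δt · [h(7/6) + h(4/3) + h(1.5) + ...].
Sum ≈ 4.1467.

4.1467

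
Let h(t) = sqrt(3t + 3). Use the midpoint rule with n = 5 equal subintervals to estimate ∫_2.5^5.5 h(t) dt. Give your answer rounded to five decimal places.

11.57646

Δt = (5.5 − 2.5)/5 = 0.6.
Midpoints: 2.8, 3.4, 4, 4.6, 5.2.
h(2.8) ≈ 3.37639, h(3.4) ≈ 3.63318, h(4) ≈ 3.87298, h(4.6) ≈ 4.09878, h(5.2) ≈ 4.31277.
Sum = Δt · [h(2.8) + h(3.4) + h(4) + h(4.6) + h(5.2)].
Sum ≈ 11.57646.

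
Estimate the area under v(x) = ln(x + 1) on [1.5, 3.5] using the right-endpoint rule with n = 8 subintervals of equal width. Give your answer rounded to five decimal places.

2.55017

Δx = (3.5 − 1.5)/8 = 0.25.
Right endpoints: 1.75, 2, 2.25, 2.5, 2.75, 3, 3.25, 3.5.
v(1.75) ≈ 1.01160, v(2) ≈ 1.09861, v(2.25) ≈ 1.17865, v(2.5) ≈ 1.25276, v(2.75) ≈ 1.32176, v(3) ≈ 1.38629, v(3.25) ≈ 1.44692, v(3.5) ≈ 1.50408.
Sum = Δx · [v(1.75) + v(2) + v(2.25) + ...].
Sum ≈ 2.55017.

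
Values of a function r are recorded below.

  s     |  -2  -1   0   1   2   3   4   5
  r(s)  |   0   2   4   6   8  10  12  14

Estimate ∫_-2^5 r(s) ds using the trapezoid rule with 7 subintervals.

49

Δs = 1.
T_7 = (1/2)·[0 + 2·2 + 2·4 + 2·6 + 2·8 + 2·10 + 2·12 + 14] = 49.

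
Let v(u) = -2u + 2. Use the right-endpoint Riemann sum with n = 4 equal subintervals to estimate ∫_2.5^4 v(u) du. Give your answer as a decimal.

Δu = (4 − 2.5)/4 = 0.375.
Right endpoints: 2.875, 3.25, 3.625, 4.
v(2.875) = -3.75, v(3.25) = -4.5, v(3.625) = -5.25, v(4) = -6.
Sum = Δu · [v(2.875) + v(3.25) + v(3.625) + v(4)].
Sum = -7.3125.

-7.3125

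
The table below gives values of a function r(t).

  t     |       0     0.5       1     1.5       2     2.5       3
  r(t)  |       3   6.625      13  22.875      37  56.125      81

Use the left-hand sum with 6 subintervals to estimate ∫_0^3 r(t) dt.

Δt = 0.5.
Sum = 0.5·[3 + 6.625 + 13 + 22.875 + 37 + 56.125] = 69.3125.

69.3125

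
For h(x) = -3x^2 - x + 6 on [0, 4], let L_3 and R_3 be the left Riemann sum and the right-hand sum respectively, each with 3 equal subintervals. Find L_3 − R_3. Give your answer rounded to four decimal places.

L_3 ≈ -16.888889.
R_3 ≈ -86.222222.
L_3 − R_3 ≈ 69.3333.

69.3333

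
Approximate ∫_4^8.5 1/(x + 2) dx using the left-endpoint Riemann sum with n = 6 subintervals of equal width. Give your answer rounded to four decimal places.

0.5873

Δx = (8.5 − 4)/6 = 0.75.
Left endpoints: 4, 4.75, 5.5, 6.25, 7, 7.75.
f(4) = 1/6, f(4.75) = 4/27, f(5.5) = 2/15, f(6.25) = 4/33, f(7) = 1/9, f(7.75) = 4/39.
Sum = Δx · [f(4) + f(4.75) + f(5.5) + ...].
Sum ≈ 0.5873.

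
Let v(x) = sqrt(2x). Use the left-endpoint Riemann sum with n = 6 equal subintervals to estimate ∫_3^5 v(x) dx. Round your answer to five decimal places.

Δx = (5 − 3)/6 = 1/3.
Left endpoints: 3, 10/3, 11/3, 4, 13/3, 14/3.
v(3) ≈ 2.44949, v(10/3) ≈ 2.58199, v(11/3) ≈ 2.70801, v(4) ≈ 2.82843, v(13/3) ≈ 2.94392, v(14/3) ≈ 3.05505.
Sum = Δx · [v(3) + v(10/3) + v(11/3) + ...].
Sum ≈ 5.52230.

5.52230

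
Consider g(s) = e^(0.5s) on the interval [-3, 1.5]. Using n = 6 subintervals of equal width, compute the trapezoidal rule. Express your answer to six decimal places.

3.832024

Δs = (1.5 − (-3))/6 = 0.75.
g(-3) ≈ 0.223130, g(-2.25) ≈ 0.324652, g(-1.5) ≈ 0.472367, g(-0.75) ≈ 0.687289, g(0) ≈ 1.000000, g(0.75) ≈ 1.454991, g(1.5) ≈ 2.117000.
T_6 = (Δs/2)·[g(s_0) + 2g(s_1) + ... + 2g(s_{5}) + g(s_6)].
Sum ≈ 3.832024.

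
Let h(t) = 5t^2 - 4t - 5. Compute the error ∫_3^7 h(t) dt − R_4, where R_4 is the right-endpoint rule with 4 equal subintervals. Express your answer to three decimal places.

-95.333

Exact integral: ∫_3^7 h(t) dt ≈ 426.66667.
R_4 = 522.
Error ≈ 426.66667 − 522 ≈ -95.333.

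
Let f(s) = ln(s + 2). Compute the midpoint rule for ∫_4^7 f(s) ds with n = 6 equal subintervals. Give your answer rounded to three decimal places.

6.025

Δs = (7 − 4)/6 = 0.5.
Midpoints: 4.25, 4.75, 5.25, 5.75, 6.25, 6.75.
f(4.25) ≈ 1.833, f(4.75) ≈ 1.910, f(5.25) ≈ 1.981, f(5.75) ≈ 2.048, f(6.25) ≈ 2.110, f(6.75) ≈ 2.169.
Sum = Δs · [f(4.25) + f(4.75) + f(5.25) + ...].
Sum ≈ 6.025.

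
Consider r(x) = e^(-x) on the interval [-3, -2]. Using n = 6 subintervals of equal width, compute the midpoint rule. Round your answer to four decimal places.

12.6818

Δx = (-2 − (-3))/6 = 1/6.
Midpoints: -35/12, -2.75, -31/12, -29/12, -2.25, -25/12.
r(-35/12) ≈ 18.4796, r(-2.75) ≈ 15.6426, r(-31/12) ≈ 13.2412, r(-29/12) ≈ 11.2084, r(-2.25) ≈ 9.4877, r(-25/12) ≈ 8.0312.
Sum = Δx · [r(-35/12) + r(-2.75) + r(-31/12) + ...].
Sum ≈ 12.6818.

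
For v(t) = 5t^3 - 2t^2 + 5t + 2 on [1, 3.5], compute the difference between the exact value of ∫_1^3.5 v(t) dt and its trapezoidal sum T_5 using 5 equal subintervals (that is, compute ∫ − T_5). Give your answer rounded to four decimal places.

Exact integral: ∫_1^3.5 v(t) dt ≈ 191.536458.
T_5 = 194.84375.
Error ≈ 191.536458 − 194.84375 ≈ -3.3073.

-3.3073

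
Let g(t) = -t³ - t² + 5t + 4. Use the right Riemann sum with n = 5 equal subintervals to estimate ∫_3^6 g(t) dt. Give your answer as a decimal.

Δt = (6 − 3)/5 = 0.6.
Right endpoints: 3.6, 4.2, 4.8, 5.4, 6.
g(3.6) = -37.616, g(4.2) = -66.728, g(4.8) = -105.632, g(5.4) = -155.624, g(6) = -218.
Sum = Δt · [g(3.6) + g(4.2) + g(4.8) + g(5.4) + g(6)].
Sum = -350.16.

-350.16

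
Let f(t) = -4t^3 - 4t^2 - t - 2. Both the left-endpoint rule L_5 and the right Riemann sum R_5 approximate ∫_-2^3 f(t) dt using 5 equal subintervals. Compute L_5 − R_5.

165

L_5 = -50.
R_5 = -215.
L_5 − R_5 = 165.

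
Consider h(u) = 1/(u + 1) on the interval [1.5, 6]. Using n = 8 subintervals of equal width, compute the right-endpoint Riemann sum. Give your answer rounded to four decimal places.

Δu = (6 − 1.5)/8 = 0.5625.
Right endpoints: 2.0625, 2.625, 3.1875, 3.75, 4.3125, 4.875, 5.4375, 6.
h(2.0625) = 16/49, h(2.625) = 8/29, h(3.1875) = 16/67, h(3.75) = 4/19, h(4.3125) = 16/85, h(4.875) = 8/47, h(5.4375) = 16/103, h(6) = 1/7.
Sum = Δu · [h(2.0625) + h(2.625) + h(3.1875) + ...].
Sum ≈ 0.9610.

0.9610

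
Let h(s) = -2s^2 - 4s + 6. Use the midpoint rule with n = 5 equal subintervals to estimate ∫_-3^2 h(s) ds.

Δs = (2 − (-3))/5 = 1.
Midpoints: -2.5, -1.5, -0.5, 0.5, 1.5.
h(-2.5) = 3.5, h(-1.5) = 7.5, h(-0.5) = 7.5, h(0.5) = 3.5, h(1.5) = -4.5.
Sum = Δs · [h(-2.5) + h(-1.5) + h(-0.5) + h(0.5) + h(1.5)].
Sum = 17.5.

17.5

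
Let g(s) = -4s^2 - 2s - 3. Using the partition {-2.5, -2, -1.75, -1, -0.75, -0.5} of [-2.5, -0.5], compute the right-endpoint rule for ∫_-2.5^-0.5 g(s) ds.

Subinterval widths: 0.5, 0.25, 0.75, 0.25, 0.25.
Right endpoints: -2, -1.75, -1, -0.75, -0.5.
g(-2) = -15, g(-1.75) = -11.75, g(-1) = -5, g(-0.75) = -3.75, g(-0.5) = -3.
Sum = Σ Δs_i · g(s_i).
Sum = -15.875.

-15.875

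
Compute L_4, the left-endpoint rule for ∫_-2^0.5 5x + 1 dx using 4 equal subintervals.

Δx = (0.5 − (-2))/4 = 0.625.
Left endpoints: -2, -1.375, -0.75, -0.125.
f(-2) = -9, f(-1.375) = -5.875, f(-0.75) = -2.75, f(-0.125) = 0.375.
Sum = Δx · [f(-2) + f(-1.375) + f(-0.75) + f(-0.125)].
Sum = -10.78125.

-10.78125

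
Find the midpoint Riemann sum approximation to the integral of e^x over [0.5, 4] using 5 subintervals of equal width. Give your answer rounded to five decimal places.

51.88363

Δx = (4 − 0.5)/5 = 0.7.
Midpoints: 0.85, 1.55, 2.25, 2.95, 3.65.
f(0.85) ≈ 2.33965, f(1.55) ≈ 4.71147, f(2.25) ≈ 9.48774, f(2.95) ≈ 19.10595, f(3.65) ≈ 38.47467.
Sum = Δx · [f(0.85) + f(1.55) + f(2.25) + f(2.95) + f(3.65)].
Sum ≈ 51.88363.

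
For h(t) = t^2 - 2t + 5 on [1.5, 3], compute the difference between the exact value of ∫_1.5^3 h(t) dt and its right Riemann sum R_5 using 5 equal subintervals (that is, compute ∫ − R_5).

-0.585

Exact integral: ∫_1.5^3 h(t) dt = 8.625.
R_5 = 9.21.
Error = 8.625 − 9.21 = -0.585.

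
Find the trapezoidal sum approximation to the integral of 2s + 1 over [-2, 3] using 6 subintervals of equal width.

Δs = (3 − (-2))/6 = 5/6.
f(-2) = -3, f(-7/6) = -4/3, f(-1/3) = 1/3, f(0.5) = 2, f(4/3) = 11/3, f(13/6) = 16/3, f(3) = 7.
T_6 = (Δs/2)·[f(s_0) + 2f(s_1) + ... + 2f(s_{5}) + f(s_6)].
Sum = 10.

10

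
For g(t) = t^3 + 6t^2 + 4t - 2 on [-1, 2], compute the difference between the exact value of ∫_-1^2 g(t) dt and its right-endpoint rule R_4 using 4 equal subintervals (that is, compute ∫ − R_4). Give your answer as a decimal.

-16.734375

Exact integral: ∫_-1^2 g(t) dt = 21.75.
R_4 = 38.484375.
Error = 21.75 − 38.484375 = -16.734375.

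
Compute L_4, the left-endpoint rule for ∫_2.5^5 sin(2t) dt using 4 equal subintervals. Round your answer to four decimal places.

0.3566

Δt = (5 − 2.5)/4 = 0.625.
Left endpoints: 2.5, 3.125, 3.75, 4.375.
f(2.5) ≈ -0.9589, f(3.125) ≈ -0.0332, f(3.75) ≈ 0.9380, f(4.375) ≈ 0.6247.
Sum = Δt · [f(2.5) + f(3.125) + f(3.75) + f(4.375)].
Sum ≈ 0.3566.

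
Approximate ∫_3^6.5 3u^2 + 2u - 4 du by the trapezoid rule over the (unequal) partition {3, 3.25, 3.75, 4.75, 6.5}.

Subinterval widths: 0.25, 0.5, 1, 1.75.
f(3) = 29, f(3.25) = 34.1875, f(3.75) = 45.6875, f(4.75) = 73.1875, f(6.5) = 135.75.
On each subinterval the trapezoid contributes (Δu_i/2)·[f(u_{i-1}) + f(u_i)].
Sum = 270.125.

270.125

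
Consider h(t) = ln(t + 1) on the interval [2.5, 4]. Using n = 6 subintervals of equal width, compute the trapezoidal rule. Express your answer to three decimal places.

2.162

Δt = (4 − 2.5)/6 = 0.25.
h(2.5) ≈ 1.253, h(2.75) ≈ 1.322, h(3) ≈ 1.386, h(3.25) ≈ 1.447, h(3.5) ≈ 1.504, h(3.75) ≈ 1.558, h(4) ≈ 1.609.
T_6 = (Δt/2)·[h(t_0) + 2h(t_1) + ... + 2h(t_{5}) + h(t_6)].
Sum ≈ 2.162.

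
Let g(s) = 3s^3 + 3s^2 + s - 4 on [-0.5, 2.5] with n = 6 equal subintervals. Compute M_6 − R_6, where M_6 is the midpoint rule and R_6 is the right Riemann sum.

-19.3125

M_6 = 35.25.
R_6 = 54.5625.
M_6 − R_6 = -19.3125.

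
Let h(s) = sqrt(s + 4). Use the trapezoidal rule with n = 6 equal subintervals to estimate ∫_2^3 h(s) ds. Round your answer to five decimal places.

Δs = (3 − 2)/6 = 1/6.
h(2) ≈ 2.44949, h(13/6) ≈ 2.48328, h(7/3) ≈ 2.51661, h(2.5) ≈ 2.54951, h(8/3) ≈ 2.58199, h(17/6) ≈ 2.61406, h(3) ≈ 2.64575.
T_6 = (Δs/2)·[h(s_0) + 2h(s_1) + ... + 2h(s_{5}) + h(s_6)].
Sum ≈ 2.54885.

2.54885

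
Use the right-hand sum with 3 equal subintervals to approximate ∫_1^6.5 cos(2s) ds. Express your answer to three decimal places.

1.334

Δs = (6.5 − 1)/3 = 11/6.
Right endpoints: 17/6, 14/3, 6.5.
f(17/6) ≈ 0.816, f(14/3) ≈ -0.996, f(6.5) ≈ 0.907.
Sum = Δs · [f(17/6) + f(14/3) + f(6.5)].
Sum ≈ 1.334.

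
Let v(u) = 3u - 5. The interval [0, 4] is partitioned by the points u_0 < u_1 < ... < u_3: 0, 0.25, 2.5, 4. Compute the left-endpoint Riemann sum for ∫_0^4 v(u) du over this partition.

Subinterval widths: 0.25, 2.25, 1.5.
Left endpoints: 0, 0.25, 2.5.
v(0) = -5, v(0.25) = -4.25, v(2.5) = 2.5.
Sum = Σ Δu_i · v(u_i).
Sum = -7.0625.

-7.0625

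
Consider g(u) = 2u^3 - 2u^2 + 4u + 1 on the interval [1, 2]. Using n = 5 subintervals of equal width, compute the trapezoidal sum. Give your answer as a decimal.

9.88

Δu = (2 − 1)/5 = 0.2.
g(1) = 5, g(1.2) = 6.376, g(1.4) = 8.168, g(1.6) = 10.472, g(1.8) = 13.384, g(2) = 17.
T_5 = (Δu/2)·[g(u_0) + 2g(u_1) + ... + 2g(u_{4}) + g(u_5)].
Sum = 9.88.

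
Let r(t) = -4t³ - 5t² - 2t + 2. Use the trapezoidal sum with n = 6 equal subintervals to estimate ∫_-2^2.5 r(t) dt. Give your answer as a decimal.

Δt = (2.5 − (-2))/6 = 0.75.
r(-2) = 18, r(-1.25) = 4.5, r(-0.5) = 2.25, r(0.25) = 1.125, r(1) = -9, r(1.75) = -38.25, r(2.5) = -96.75.
T_6 = (Δt/2)·[r(t_0) + 2r(t_1) + ... + 2r(t_{5}) + r(t_6)].
Sum = -59.0625.

-59.0625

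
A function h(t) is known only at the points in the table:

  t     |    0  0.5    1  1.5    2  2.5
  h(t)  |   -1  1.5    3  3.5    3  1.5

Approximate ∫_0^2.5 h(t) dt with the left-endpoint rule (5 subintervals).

5

Δt = 0.5.
Sum = 0.5·[(-1) + 1.5 + 3 + 3.5 + 3] = 5.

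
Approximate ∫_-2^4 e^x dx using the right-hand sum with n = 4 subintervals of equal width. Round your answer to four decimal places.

Δx = (4 − (-2))/4 = 1.5.
Right endpoints: -0.5, 1, 2.5, 4.
f(-0.5) ≈ 0.6065, f(1) ≈ 2.7183, f(2.5) ≈ 12.1825, f(4) ≈ 54.5982.
Sum = Δx · [f(-0.5) + f(1) + f(2.5) + f(4)].
Sum ≈ 105.1582.

105.1582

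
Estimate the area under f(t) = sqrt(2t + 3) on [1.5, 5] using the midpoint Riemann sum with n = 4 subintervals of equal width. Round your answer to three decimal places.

10.729

Δt = (5 − 1.5)/4 = 0.875.
Midpoints: 1.9375, 2.8125, 3.6875, 4.5625.
f(1.9375) ≈ 2.622, f(2.8125) ≈ 2.937, f(3.6875) ≈ 3.221, f(4.5625) ≈ 3.482.
Sum = Δt · [f(1.9375) + f(2.8125) + f(3.6875) + f(4.5625)].
Sum ≈ 10.729.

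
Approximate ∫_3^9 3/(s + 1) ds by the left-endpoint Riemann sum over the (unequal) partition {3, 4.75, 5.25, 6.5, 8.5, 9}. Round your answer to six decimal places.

Subinterval widths: 1.75, 0.5, 1.25, 2, 0.5.
Left endpoints: 3, 4.75, 5.25, 6.5, 8.5.
f(3) = 0.75, f(4.75) = 12/23, f(5.25) = 0.48, f(6.5) = 0.4, f(8.5) = 6/19.
Sum = Σ Δs_i · f(s_i).
Sum ≈ 3.131264.

3.131264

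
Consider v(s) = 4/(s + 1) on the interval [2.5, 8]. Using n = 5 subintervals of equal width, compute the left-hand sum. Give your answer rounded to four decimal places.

4.1896

Δs = (8 − 2.5)/5 = 1.1.
Left endpoints: 2.5, 3.6, 4.7, 5.8, 6.9.
v(2.5) = 8/7, v(3.6) = 20/23, v(4.7) = 40/57, v(5.8) = 10/17, v(6.9) = 40/79.
Sum = Δs · [v(2.5) + v(3.6) + v(4.7) + v(5.8) + v(6.9)].
Sum ≈ 4.1896.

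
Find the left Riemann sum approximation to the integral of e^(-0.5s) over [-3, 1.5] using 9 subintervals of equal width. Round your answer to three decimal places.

9.063

Δs = (1.5 − (-3))/9 = 0.5.
Left endpoints: -3, -2.5, -2, -1.5, -1, -0.5, 0, 0.5, 1.
f(-3) ≈ 4.482, f(-2.5) ≈ 3.490, f(-2) ≈ 2.718, f(-1.5) ≈ 2.117, f(-1) ≈ 1.649, f(-0.5) ≈ 1.284, f(0) ≈ 1.000, f(0.5) ≈ 0.779, f(1) ≈ 0.607.
Sum = Δs · [f(-3) + f(-2.5) + f(-2) + ...].
Sum ≈ 9.063.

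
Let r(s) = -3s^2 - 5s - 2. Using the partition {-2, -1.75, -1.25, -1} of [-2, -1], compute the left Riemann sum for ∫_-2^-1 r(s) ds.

Subinterval widths: 0.25, 0.5, 0.25.
Left endpoints: -2, -1.75, -1.25.
r(-2) = -4, r(-1.75) = -2.4375, r(-1.25) = -0.4375.
Sum = Σ Δs_i · r(s_i).
Sum = -2.328125.

-2.328125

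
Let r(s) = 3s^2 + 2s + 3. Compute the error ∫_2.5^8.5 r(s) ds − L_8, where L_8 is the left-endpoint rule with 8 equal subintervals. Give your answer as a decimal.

77.0625

Exact integral: ∫_2.5^8.5 r(s) ds = 682.5.
L_8 = 605.4375.
Error = 682.5 − 605.4375 = 77.0625.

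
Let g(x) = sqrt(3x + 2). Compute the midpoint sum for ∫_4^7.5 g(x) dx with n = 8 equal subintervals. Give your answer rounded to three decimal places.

Δx = (7.5 − 4)/8 = 0.4375.
Midpoints: 4.21875, 4.65625, 5.09375, 5.53125, 5.96875, 6.40625, 6.84375, 7.28125.
g(4.21875) ≈ 3.828, g(4.65625) ≈ 3.996, g(5.09375) ≈ 4.157, g(5.53125) ≈ 4.312, g(5.96875) ≈ 4.462, g(6.40625) ≈ 4.606, g(6.84375) ≈ 4.747, g(7.28125) ≈ 4.883.
Sum = Δx · [g(4.21875) + g(4.65625) + g(5.09375) + ...].
Sum ≈ 15.309.

15.309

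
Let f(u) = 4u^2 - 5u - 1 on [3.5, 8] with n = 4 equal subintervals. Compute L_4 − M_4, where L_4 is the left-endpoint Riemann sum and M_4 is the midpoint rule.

-98.0859375

L_4 = 391.640625.
M_4 = 489.7265625.
L_4 − M_4 = -98.0859375.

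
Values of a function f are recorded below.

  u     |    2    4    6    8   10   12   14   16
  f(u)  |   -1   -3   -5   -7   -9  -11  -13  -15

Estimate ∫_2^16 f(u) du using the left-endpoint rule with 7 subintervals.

-98

Δu = 2.
Sum = 2·[(-1) + (-3) + (-5) + (-7) + (-9) + (-11) + (-13)] = -98.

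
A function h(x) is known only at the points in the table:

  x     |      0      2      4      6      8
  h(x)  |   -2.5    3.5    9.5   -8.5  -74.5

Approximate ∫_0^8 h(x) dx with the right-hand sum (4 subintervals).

Δx = 2.
Sum = 2·[3.5 + 9.5 + (-8.5) + (-74.5)] = -140.

-140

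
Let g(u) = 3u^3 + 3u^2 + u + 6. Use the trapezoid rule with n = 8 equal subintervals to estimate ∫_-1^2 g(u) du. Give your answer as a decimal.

40.27734375

Δu = (2 − (-1))/8 = 0.375.
g(-1) = 5, g(-0.625) = 2977/512, g(-0.25) = 5.890625, g(0.125) = 3163/512, g(0.5) = 7.625, g(0.875) = 5725/512, g(1.25) = 17.796875, g(1.625) = 14551/512, g(2) = 44.
T_8 = (Δu/2)·[g(u_0) + 2g(u_1) + ... + 2g(u_{7}) + g(u_8)].
Sum = 40.27734375.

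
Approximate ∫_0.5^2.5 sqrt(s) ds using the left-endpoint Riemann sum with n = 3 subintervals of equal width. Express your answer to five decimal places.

2.09416

Δs = (2.5 − 0.5)/3 = 2/3.
Left endpoints: 0.5, 7/6, 11/6.
f(0.5) ≈ 0.70711, f(7/6) ≈ 1.08012, f(11/6) ≈ 1.35401.
Sum = Δs · [f(0.5) + f(7/6) + f(11/6)].
Sum ≈ 2.09416.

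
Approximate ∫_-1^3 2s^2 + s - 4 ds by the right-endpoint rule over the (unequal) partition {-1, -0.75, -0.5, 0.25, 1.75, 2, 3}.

Subinterval widths: 0.25, 0.25, 0.75, 1.5, 0.25, 1.
Right endpoints: -0.75, -0.5, 0.25, 1.75, 2, 3.
f(-0.75) = -3.625, f(-0.5) = -4, f(0.25) = -3.625, f(1.75) = 3.875, f(2) = 6, f(3) = 17.
Sum = Σ Δs_i · f(s_i).
Sum = 19.6875.

19.6875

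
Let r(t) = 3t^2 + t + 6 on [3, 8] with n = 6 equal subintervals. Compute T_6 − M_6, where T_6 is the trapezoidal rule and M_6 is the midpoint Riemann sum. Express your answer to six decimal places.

T_6 ≈ 544.23611111.
M_6 ≈ 541.63194444.
T_6 − M_6 ≈ 2.604167.

2.604167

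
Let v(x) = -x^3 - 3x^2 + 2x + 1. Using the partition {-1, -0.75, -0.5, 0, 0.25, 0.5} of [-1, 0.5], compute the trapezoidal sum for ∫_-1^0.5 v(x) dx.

-0.2109375

Subinterval widths: 0.25, 0.25, 0.5, 0.25, 0.25.
v(-1) = -3, v(-0.75) = -1.765625, v(-0.5) = -0.625, v(0) = 1, v(0.25) = 1.296875, v(0.5) = 1.125.
On each subinterval the trapezoid contributes (Δx_i/2)·[v(x_{i-1}) + v(x_i)].
Sum = -0.2109375.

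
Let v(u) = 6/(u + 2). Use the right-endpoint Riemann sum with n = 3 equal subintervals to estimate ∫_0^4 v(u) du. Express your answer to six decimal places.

Δu = (4 − 0)/3 = 4/3.
Right endpoints: 4/3, 8/3, 4.
v(4/3) = 1.8, v(8/3) = 9/7, v(4) = 1.
Sum = Δu · [v(4/3) + v(8/3) + v(4)].
Sum ≈ 5.447619.

5.447619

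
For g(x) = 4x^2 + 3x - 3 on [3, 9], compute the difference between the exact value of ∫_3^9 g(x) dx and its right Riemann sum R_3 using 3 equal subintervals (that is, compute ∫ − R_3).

Exact integral: ∫_3^9 g(x) dx = 1026.
R_3 = 1348.
Error = 1026 − 1348 = -322.

-322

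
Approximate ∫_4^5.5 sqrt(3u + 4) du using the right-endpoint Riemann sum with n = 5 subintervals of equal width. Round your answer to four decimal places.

Δu = (5.5 − 4)/5 = 0.3.
Right endpoints: 4.3, 4.6, 4.9, 5.2, 5.5.
f(4.3) ≈ 4.1110, f(4.6) ≈ 4.2190, f(4.9) ≈ 4.3243, f(5.2) ≈ 4.4272, f(5.5) ≈ 4.5277.
Sum = Δu · [f(4.3) + f(4.6) + f(4.9) + f(5.2) + f(5.5)].
Sum ≈ 6.4828.

6.4828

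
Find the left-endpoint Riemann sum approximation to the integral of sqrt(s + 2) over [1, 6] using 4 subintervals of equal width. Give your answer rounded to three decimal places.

Δs = (6 − 1)/4 = 1.25.
Left endpoints: 1, 2.25, 3.5, 4.75.
f(1) ≈ 1.732, f(2.25) ≈ 2.062, f(3.5) ≈ 2.345, f(4.75) ≈ 2.598.
Sum = Δs · [f(1) + f(2.25) + f(3.5) + f(4.75)].
Sum ≈ 10.921.

10.921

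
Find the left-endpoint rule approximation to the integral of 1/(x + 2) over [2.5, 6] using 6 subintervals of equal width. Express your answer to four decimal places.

Δx = (6 − 2.5)/6 = 7/12.
Left endpoints: 2.5, 37/12, 11/3, 4.25, 29/6, 65/12.
f(2.5) = 2/9, f(37/12) = 12/61, f(11/3) = 3/17, f(4.25) = 0.16, f(29/6) = 6/41, f(65/12) = 12/89.
Sum = Δx · [f(2.5) + f(37/12) + f(11/3) + ...].
Sum ≈ 0.6047.

0.6047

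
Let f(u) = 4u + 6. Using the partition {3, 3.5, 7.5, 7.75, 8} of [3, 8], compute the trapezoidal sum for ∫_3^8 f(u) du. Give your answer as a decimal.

Subinterval widths: 0.5, 4, 0.25, 0.25.
f(3) = 18, f(3.5) = 20, f(7.5) = 36, f(7.75) = 37, f(8) = 38.
On each subinterval the trapezoid contributes (Δu_i/2)·[f(u_{i-1}) + f(u_i)].
Sum = 140.

140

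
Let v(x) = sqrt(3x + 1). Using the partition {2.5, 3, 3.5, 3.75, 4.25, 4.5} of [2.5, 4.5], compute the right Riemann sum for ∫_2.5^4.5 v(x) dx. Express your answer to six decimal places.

6.957743

Subinterval widths: 0.5, 0.5, 0.25, 0.5, 0.25.
Right endpoints: 3, 3.5, 3.75, 4.25, 4.5.
v(3) ≈ 3.162278, v(3.5) ≈ 3.391165, v(3.75) ≈ 3.500000, v(4.25) ≈ 3.708099, v(4.5) ≈ 3.807887.
Sum = Σ Δx_i · v(x_i).
Sum ≈ 6.957743.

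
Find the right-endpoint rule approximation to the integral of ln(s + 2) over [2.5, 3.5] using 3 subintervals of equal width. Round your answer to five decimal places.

Δs = (3.5 − 2.5)/3 = 1/3.
Right endpoints: 17/6, 19/6, 3.5.
f(17/6) ≈ 1.57554, f(19/6) ≈ 1.64223, f(3.5) ≈ 1.70475.
Sum = Δs · [f(17/6) + f(19/6) + f(3.5)].
Sum ≈ 1.64084.

1.64084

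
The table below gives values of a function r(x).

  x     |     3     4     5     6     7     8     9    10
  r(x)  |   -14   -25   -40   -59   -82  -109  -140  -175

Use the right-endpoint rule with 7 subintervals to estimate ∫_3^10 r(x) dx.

Δx = 1.
Sum = 1·[(-25) + (-40) + (-59) + (-82) + (-109) + (-140) + (-175)] = -630.

-630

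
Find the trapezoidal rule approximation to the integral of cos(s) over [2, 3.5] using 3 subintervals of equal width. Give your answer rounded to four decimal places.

-1.2337

Δs = (3.5 − 2)/3 = 0.5.
f(2) ≈ -0.4161, f(2.5) ≈ -0.8011, f(3) ≈ -0.9900, f(3.5) ≈ -0.9365.
T_3 = (Δs/2)·[f(s_0) + 2f(s_1) + 2f(s_2) + f(s_3)].
Sum ≈ -1.2337.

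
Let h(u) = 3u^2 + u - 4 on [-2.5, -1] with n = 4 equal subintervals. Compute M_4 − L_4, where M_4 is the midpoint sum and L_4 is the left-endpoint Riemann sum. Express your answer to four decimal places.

M_4 ≈ 5.947266.
L_4 = 8.77734375.
M_4 − L_4 ≈ -2.8301.

-2.8301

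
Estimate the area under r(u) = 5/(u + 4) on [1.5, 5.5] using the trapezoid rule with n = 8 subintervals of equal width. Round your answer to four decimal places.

2.7350

Δu = (5.5 − 1.5)/8 = 0.5.
r(1.5) = 10/11, r(2) = 5/6, r(2.5) = 10/13, r(3) = 5/7, r(3.5) = 2/3, r(4) = 0.625, r(4.5) = 10/17, r(5) = 5/9, r(5.5) = 10/19.
T_8 = (Δu/2)·[r(u_0) + 2r(u_1) + ... + 2r(u_{7}) + r(u_8)].
Sum ≈ 2.7350.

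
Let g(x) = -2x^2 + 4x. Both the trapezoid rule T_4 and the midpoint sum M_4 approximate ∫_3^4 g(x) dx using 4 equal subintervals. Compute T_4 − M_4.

-0.03125

T_4 = -10.6875.
M_4 = -10.65625.
T_4 − M_4 = -0.03125.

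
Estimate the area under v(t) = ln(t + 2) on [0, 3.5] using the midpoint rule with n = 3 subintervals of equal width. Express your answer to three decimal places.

4.507

Δt = (3.5 − 0)/3 = 7/6.
Midpoints: 7/12, 1.75, 35/12.
v(7/12) ≈ 0.949, v(1.75) ≈ 1.322, v(35/12) ≈ 1.593.
Sum = Δt · [v(7/12) + v(1.75) + v(35/12)].
Sum ≈ 4.507.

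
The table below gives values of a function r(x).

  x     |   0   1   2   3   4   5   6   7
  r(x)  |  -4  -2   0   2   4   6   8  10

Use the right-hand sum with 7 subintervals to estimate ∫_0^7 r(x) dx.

28

Δx = 1.
Sum = 1·[(-2) + 0 + 2 + 4 + 6 + 8 + 10] = 28.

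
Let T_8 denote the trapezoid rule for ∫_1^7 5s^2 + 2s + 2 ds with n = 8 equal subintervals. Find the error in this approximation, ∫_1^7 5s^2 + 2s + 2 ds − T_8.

Exact integral: ∫_1^7 f(s) ds = 630.
T_8 = 632.8125.
Error = 630 − 632.8125 = -2.8125.

-2.8125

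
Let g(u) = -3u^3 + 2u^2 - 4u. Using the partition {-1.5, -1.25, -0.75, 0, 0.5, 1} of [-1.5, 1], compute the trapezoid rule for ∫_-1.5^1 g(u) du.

Subinterval widths: 0.25, 0.5, 0.75, 0.5, 0.5.
g(-1.5) = 20.625, g(-1.25) = 13.984375, g(-0.75) = 5.390625, g(0) = 0, g(0.5) = -1.875, g(1) = -5.
On each subinterval the trapezoid contributes (Δu_i/2)·[g(u_{i-1}) + g(u_i)].
Sum = 9.00390625.

9.00390625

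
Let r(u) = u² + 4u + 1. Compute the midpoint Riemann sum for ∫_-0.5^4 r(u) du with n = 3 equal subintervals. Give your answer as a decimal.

Δu = (4 − (-0.5))/3 = 1.5.
Midpoints: 0.25, 1.75, 3.25.
r(0.25) = 2.0625, r(1.75) = 11.0625, r(3.25) = 24.5625.
Sum = Δu · [r(0.25) + r(1.75) + r(3.25)].
Sum = 56.53125.

56.53125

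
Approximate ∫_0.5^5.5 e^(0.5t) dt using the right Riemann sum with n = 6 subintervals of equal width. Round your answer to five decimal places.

Δt = (5.5 − 0.5)/6 = 5/6.
Right endpoints: 4/3, 13/6, 3, 23/6, 14/3, 5.5.
f(4/3) ≈ 1.94773, f(13/6) ≈ 2.95451, f(3) ≈ 4.48169, f(23/6) ≈ 6.79826, f(14/3) ≈ 10.31226, f(5.5) ≈ 15.64263.
Sum = Δt · [f(4/3) + f(13/6) + f(3) + ...].
Sum ≈ 35.11424.

35.11424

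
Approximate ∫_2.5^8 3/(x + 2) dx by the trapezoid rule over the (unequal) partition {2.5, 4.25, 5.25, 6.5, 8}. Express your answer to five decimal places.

2.41914

Subinterval widths: 1.75, 1, 1.25, 1.5.
f(2.5) = 2/3, f(4.25) = 0.48, f(5.25) = 12/29, f(6.5) = 6/17, f(8) = 0.3.
On each subinterval the trapezoid contributes (Δx_i/2)·[f(x_{i-1}) + f(x_i)].
Sum ≈ 2.41914.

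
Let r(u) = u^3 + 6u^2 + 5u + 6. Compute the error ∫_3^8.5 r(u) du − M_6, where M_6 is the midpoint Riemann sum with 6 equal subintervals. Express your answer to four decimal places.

Exact integral: ∫_3^8.5 r(u) du = 2650.140625.
M_6 ≈ 2641.186415.
Error ≈ 2650.140625 − 2641.186415 ≈ 8.9542.

8.9542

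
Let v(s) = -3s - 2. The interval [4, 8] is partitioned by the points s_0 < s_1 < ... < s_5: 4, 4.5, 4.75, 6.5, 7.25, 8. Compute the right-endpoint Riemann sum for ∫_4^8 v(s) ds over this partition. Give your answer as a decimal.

-86.75

Subinterval widths: 0.5, 0.25, 1.75, 0.75, 0.75.
Right endpoints: 4.5, 4.75, 6.5, 7.25, 8.
v(4.5) = -15.5, v(4.75) = -16.25, v(6.5) = -21.5, v(7.25) = -23.75, v(8) = -26.
Sum = Σ Δs_i · v(s_i).
Sum = -86.75.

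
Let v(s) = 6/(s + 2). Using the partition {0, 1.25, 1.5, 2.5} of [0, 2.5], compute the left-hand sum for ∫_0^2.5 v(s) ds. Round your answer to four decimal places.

5.9258

Subinterval widths: 1.25, 0.25, 1.
Left endpoints: 0, 1.25, 1.5.
v(0) = 3, v(1.25) = 24/13, v(1.5) = 12/7.
Sum = Σ Δs_i · v(s_i).
Sum ≈ 5.9258.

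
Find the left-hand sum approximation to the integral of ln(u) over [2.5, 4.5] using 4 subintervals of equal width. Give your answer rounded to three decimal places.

Δu = (4.5 − 2.5)/4 = 0.5.
Left endpoints: 2.5, 3, 3.5, 4.
f(2.5) ≈ 0.916, f(3) ≈ 1.099, f(3.5) ≈ 1.253, f(4) ≈ 1.386.
Sum = Δu · [f(2.5) + f(3) + f(3.5) + f(4)].
Sum ≈ 2.327.

2.327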